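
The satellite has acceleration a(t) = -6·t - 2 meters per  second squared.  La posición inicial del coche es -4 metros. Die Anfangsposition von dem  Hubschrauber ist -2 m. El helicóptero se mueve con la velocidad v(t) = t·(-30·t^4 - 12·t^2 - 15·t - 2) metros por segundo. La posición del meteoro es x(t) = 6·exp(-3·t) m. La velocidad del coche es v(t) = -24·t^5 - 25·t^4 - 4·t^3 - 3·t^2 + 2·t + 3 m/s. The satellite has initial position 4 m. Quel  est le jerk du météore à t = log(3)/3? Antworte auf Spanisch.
Partiendo de la posición x(t) = 6·exp(-3·t), tomamos 3 derivadas. Derivando la posición, obtenemos la velocidad: v(t) = -18·exp(-3·t). Derivando la velocidad, obtenemos la aceleración: a(t) = 54·exp(-3·t). La derivada de la aceleración da la sacudida: j(t) = -162·exp(-3·t). Usando j(t) = -162·exp(-3·t) y sustituyendo t = log(3)/3, encontramos j = -54.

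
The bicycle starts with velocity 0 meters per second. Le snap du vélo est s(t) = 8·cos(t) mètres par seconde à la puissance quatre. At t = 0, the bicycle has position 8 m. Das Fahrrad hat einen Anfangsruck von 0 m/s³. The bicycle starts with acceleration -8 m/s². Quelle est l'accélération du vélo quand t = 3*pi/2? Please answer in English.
We need to integrate our snap equation s(t) = 8·cos(t) 2 times. Integrating snap and using the initial condition j(0) = 0, we get j(t) = 8·sin(t). The integral of jerk is acceleration. Using a(0) = -8, we get a(t) = -8·cos(t). Using a(t) = -8·cos(t) and substituting t = 3*pi/2, we find a = 0.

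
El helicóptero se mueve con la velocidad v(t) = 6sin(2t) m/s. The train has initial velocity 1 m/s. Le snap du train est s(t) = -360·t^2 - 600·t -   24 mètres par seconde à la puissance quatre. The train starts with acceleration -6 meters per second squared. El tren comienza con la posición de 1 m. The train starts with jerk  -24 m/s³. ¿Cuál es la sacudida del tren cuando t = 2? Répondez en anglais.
Starting from snap s(t) = -360·t^2 - 600·t - 24, we take 1 antiderivative. Taking ∫s(t)dt and applying j(0) = -24, we find j(t) = -120·t^3 - 300·t^2 - 24·t - 24. From the given jerk equation j(t) = -120·t^3 - 300·t^2 - 24·t - 24, we substitute t = 2 to get j = -2232.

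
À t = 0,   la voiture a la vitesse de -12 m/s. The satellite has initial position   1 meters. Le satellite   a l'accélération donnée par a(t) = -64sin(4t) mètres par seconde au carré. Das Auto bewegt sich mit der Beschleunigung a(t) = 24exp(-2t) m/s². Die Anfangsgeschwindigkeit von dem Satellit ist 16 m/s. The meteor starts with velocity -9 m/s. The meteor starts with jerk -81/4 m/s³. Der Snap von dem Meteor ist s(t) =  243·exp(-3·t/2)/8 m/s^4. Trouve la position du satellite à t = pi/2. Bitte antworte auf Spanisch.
Para resolver esto, necesitamos tomar 2 integrales de nuestra ecuación de la aceleración a(t) = -64·sin(4·t). La antiderivada de la aceleración es la velocidad. Usando v(0) = 16, obtenemos v(t) = 16·cos(4·t). Tomando ∫v(t)dt y aplicando x(0) = 1, encontramos x(t) = 4·sin(4·t) + 1. Tenemos la posición x(t) = 4·sin(4·t) + 1. Sustituyendo t = pi/2: x(pi/2) = 1.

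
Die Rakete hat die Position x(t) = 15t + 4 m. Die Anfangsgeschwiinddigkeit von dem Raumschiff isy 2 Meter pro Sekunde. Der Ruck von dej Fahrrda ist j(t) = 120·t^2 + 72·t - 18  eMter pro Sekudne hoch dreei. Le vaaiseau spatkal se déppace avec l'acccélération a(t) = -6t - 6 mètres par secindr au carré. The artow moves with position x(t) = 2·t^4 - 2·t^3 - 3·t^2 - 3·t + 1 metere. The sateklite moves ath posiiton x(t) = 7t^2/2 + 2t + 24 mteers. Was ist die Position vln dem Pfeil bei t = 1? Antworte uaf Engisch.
Using x(t) = 2·t^4 - 2·t^3 - 3·t^2 - 3·t + 1 and substituting t = 1, we find x = -5.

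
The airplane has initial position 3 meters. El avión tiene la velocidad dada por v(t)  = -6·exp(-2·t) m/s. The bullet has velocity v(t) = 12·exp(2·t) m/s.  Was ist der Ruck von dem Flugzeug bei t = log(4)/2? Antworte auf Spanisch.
Debemos derivar nuestra ecuación de la velocidad v(t) = -6·exp(-2·t) 2 veces. La derivada de la velocidad da la aceleración: a(t) = 12·exp(-2·t). Derivando la aceleración, obtenemos la sacudida: j(t) = -24·exp(-2·t). De la ecuación de la sacudida j(t) = -24·exp(-2·t), sustituimos t = log(4)/2 para obtener j = -6.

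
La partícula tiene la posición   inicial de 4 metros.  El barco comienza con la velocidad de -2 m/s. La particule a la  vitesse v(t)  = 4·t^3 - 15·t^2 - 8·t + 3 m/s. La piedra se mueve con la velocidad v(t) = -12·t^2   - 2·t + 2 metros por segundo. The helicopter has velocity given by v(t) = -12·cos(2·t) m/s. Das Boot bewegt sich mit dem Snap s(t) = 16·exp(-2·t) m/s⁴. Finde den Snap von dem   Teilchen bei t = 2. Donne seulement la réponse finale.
Der Snap bei t = 2 ist s = 24.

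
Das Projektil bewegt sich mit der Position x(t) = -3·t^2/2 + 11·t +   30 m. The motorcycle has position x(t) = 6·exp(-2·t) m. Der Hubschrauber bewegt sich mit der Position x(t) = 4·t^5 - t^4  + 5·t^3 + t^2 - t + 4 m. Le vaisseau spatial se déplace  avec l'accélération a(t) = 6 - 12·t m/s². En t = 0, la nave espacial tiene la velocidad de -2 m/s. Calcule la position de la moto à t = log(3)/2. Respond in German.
Wir haben die Position x(t) = 6·exp(-2·t). Durch Einsetzen von t = log(3)/2: x(log(3)/2) = 2.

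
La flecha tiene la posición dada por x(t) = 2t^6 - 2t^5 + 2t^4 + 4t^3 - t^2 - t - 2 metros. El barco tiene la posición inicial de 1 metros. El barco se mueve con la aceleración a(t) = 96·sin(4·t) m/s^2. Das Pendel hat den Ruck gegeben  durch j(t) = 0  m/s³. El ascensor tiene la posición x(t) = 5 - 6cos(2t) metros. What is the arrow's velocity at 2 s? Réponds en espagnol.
Debemos derivar nuestra ecuación de la posición x(t) = 2·t^6 - 2·t^5 + 2·t^4 + 4·t^3 - t^2 - t - 2 1 vez. La derivada de la posición da la velocidad: v(t) = 12·t^5 - 10·t^4 + 8·t^3 + 12·t^2 - 2·t - 1. De la ecuación de la velocidad v(t) = 12·t^5 - 10·t^4 + 8·t^3 + 12·t^2 - 2·t - 1, sustituimos t = 2 para obtener v = 331.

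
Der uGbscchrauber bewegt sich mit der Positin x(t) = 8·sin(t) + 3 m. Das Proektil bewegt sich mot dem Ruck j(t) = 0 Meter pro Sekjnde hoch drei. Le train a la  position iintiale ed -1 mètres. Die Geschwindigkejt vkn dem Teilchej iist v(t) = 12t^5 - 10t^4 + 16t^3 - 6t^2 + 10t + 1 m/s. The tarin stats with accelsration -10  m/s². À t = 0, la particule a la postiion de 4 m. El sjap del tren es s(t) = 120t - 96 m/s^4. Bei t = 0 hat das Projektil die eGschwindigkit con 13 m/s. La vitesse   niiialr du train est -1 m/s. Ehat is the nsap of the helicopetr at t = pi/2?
Starting from position x(t) = 8·sin(t) + 3, we take 4 derivatives. Differentiating position, we get velocity: v(t) = 8·cos(t). The derivative of velocity gives acceleration: a(t) = -8·sin(t). Taking d/dt of a(t), we find j(t) = -8·cos(t). Taking d/dt of j(t), we find s(t) = 8·sin(t). Using s(t) = 8·sin(t) and substituting t = pi/2, we find s = 8.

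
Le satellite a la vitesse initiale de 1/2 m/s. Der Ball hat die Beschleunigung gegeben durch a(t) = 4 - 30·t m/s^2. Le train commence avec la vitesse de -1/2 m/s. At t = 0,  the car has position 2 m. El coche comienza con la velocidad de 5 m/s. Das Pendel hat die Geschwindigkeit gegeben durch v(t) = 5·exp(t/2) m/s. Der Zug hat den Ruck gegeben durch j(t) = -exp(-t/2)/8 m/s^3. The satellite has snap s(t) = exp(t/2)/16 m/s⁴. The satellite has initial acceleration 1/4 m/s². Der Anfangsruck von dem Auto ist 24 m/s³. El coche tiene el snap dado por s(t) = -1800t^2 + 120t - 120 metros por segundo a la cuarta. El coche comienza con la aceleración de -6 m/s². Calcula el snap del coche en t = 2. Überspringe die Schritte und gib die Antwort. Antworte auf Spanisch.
La respuesta es -7080.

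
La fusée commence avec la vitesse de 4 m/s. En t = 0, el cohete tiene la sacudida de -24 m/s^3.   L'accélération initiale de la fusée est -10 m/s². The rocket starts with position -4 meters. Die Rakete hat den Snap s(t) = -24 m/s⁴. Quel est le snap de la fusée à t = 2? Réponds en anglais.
From the given snap equation s(t) = -24, we substitute t = 2 to get s = -24.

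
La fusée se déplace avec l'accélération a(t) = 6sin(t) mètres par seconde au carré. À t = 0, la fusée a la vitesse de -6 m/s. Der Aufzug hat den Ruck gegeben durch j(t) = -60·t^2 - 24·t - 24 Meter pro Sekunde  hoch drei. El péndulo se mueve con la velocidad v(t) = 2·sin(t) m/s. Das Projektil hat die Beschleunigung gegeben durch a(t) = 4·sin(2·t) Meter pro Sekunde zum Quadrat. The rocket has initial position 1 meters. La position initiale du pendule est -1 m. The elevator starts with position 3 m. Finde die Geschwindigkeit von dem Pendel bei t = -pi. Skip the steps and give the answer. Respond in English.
v(-pi) = 0.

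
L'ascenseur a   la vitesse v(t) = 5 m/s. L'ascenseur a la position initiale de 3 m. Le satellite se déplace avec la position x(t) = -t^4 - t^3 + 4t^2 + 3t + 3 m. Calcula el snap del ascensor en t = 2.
Partiendo de la velocidad v(t) = 5, tomamos 3 derivadas. Derivando la velocidad, obtenemos la aceleración: a(t) = 0. La derivada de la aceleración da la sacudida: j(t) = 0. La derivada de la sacudida da el snap: s(t) = 0. Tenemos el snap s(t) = 0. Sustituyendo t = 2: s(2) = 0.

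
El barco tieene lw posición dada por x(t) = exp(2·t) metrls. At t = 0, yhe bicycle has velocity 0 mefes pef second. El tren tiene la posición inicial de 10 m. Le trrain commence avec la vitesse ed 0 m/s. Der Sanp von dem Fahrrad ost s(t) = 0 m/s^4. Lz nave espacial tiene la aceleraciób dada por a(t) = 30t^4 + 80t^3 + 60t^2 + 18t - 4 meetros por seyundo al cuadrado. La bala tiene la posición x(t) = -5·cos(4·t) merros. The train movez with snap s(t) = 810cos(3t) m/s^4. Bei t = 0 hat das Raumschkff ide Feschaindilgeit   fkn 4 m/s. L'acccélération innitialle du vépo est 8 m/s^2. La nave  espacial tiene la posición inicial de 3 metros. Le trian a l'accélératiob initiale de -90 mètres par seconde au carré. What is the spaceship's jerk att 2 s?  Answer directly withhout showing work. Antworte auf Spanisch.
La respuesta es 2178.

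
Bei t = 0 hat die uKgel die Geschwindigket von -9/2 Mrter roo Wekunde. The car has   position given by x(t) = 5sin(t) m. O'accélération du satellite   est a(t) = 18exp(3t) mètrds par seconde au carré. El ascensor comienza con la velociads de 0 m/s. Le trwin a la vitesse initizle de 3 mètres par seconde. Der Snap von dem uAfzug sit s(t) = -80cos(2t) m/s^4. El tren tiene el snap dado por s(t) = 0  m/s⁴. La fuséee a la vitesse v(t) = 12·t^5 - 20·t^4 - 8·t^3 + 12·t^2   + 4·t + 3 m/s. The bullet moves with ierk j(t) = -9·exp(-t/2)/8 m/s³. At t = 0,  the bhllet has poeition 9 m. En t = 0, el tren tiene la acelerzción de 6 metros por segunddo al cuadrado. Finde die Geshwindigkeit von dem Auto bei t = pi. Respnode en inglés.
To solve this, we need to take 1 derivative of our position equation x(t) = 5·sin(t). Differentiating position, we get velocity: v(t) = 5·cos(t). From the given velocity equation v(t) = 5·cos(t), we substitute t = pi to get v = -5.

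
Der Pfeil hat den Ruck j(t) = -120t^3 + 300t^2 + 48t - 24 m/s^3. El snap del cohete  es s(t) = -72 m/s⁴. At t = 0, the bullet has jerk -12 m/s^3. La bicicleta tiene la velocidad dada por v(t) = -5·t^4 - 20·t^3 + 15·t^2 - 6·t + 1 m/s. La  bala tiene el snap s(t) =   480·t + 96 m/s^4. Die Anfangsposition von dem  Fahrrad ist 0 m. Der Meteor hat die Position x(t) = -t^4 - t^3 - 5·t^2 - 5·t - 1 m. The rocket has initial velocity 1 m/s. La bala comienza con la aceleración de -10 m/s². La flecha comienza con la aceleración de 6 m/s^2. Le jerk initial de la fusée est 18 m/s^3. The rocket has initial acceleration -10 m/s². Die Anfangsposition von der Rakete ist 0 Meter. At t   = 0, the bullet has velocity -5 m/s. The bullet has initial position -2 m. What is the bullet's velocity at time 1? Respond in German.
Wir müssen die Stammfunktion unserer Gleichung für den Snap s(t) = 480·t + 96 3-mal finden. Die Stammfunktion von dem Snap ist der Ruck. Mit j(0) = -12 erhalten wir j(t) = 240·t^2 + 96·t - 12. Das Integral von dem Ruck ist die Beschleunigung. Mit a(0) = -10 erhalten wir a(t) = 80·t^3 + 48·t^2 - 12·t - 10. Das Integral von der Beschleunigung, mit v(0) = -5, ergibt die Geschwindigkeit: v(t) = 20·t^4 + 16·t^3 - 6·t^2 - 10·t - 5. Wir haben die Geschwindigkeit v(t) = 20·t^4 + 16·t^3 - 6·t^2 - 10·t - 5. Durch Einsetzen von t = 1: v(1) = 15.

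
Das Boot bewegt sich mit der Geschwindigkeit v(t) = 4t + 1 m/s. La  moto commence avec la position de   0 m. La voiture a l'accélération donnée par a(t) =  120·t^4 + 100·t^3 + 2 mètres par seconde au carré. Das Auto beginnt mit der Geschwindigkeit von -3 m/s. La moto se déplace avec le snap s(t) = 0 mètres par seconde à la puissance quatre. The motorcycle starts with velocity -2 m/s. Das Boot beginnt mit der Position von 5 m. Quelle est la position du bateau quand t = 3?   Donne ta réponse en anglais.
To find the answer, we compute 1 antiderivative of v(t) = 4·t + 1. The integral of velocity, with x(0) = 5, gives position: x(t) = 2·t^2 + t + 5. From the given position equation x(t) = 2·t^2 + t + 5, we substitute t = 3 to get x = 26.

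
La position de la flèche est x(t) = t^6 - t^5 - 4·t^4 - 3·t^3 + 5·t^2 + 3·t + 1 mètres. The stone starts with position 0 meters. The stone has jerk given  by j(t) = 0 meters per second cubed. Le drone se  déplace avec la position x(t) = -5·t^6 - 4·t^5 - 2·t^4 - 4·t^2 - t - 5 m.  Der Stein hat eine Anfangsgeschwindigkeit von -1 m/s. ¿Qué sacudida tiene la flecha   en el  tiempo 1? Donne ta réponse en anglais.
To solve this, we need to take 3 derivatives of our position equation x(t) = t^6 - t^5 - 4·t^4 - 3·t^3 + 5·t^2 + 3·t + 1. Differentiating position, we get velocity: v(t) = 6·t^5 - 5·t^4 - 16·t^3 - 9·t^2 + 10·t + 3. Differentiating velocity, we get acceleration: a(t) = 30·t^4 - 20·t^3 - 48·t^2 - 18·t + 10. The derivative of acceleration gives jerk: j(t) = 120·t^3 - 60·t^2 - 96·t - 18. From the given jerk equation j(t) = 120·t^3 - 60·t^2 - 96·t - 18, we substitute t = 1 to get j = -54.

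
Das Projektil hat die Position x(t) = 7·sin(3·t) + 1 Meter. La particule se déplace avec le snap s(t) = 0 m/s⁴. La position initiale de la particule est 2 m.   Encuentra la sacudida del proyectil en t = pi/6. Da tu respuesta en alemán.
Ausgehend von der Position x(t) = 7·sin(3·t) + 1, nehmen wir 3 Ableitungen. Durch Ableiten von der Position erhalten wir die Geschwindigkeit: v(t) = 21·cos(3·t). Mit d/dt von v(t) finden wir a(t) = -63·sin(3·t). Die Ableitung von der Beschleunigung ergibt den Ruck: j(t) = -189·cos(3·t). Wir haben den Ruck j(t) = -189·cos(3·t). Durch Einsetzen von t = pi/6: j(pi/6) = 0.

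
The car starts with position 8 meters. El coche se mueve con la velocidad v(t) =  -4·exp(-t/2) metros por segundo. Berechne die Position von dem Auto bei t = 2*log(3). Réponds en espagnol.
Necesitamos integrar nuestra ecuación de la velocidad v(t) = -4·exp(-t/2) 1 vez. Tomando ∫v(t)dt y aplicando x(0) = 8, encontramos x(t) = 8·exp(-t/2). Usando x(t) = 8·exp(-t/2) y sustituyendo t = 2*log(3), encontramos x = 8/3.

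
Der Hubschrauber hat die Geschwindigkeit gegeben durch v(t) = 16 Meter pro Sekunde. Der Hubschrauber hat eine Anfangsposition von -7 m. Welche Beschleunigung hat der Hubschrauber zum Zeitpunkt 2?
Wir müssen unsere Gleichung für die Geschwindigkeit v(t) = 16 1-mal ableiten. Die Ableitung von der Geschwindigkeit ergibt die Beschleunigung: a(t) = 0. Wir haben die Beschleunigung a(t) = 0. Durch Einsetzen von t = 2: a(2) = 0.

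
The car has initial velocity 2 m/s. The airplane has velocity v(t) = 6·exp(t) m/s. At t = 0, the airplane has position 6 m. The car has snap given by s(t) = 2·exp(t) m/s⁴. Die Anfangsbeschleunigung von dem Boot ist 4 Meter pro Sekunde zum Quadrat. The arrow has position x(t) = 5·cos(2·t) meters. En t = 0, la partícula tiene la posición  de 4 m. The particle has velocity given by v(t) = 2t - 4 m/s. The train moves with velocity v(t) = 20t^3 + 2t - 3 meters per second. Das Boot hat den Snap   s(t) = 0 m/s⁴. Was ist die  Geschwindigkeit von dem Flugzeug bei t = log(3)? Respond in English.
We have velocity v(t) = 6·exp(t). Substituting t = log(3): v(log(3)) = 18.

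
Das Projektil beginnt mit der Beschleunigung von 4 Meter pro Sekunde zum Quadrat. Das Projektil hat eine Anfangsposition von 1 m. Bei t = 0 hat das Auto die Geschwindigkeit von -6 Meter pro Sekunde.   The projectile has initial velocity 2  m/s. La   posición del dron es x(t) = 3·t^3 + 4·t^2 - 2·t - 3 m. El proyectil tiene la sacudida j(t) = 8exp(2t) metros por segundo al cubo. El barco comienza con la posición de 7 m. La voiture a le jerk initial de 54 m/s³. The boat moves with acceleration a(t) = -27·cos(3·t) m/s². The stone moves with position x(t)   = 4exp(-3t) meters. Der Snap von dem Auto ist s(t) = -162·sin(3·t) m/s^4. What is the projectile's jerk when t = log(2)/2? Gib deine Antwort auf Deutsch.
Aus der Gleichung für den Ruck j(t) = 8·exp(2·t), setzen wir t = log(2)/2 ein und erhalten j = 16.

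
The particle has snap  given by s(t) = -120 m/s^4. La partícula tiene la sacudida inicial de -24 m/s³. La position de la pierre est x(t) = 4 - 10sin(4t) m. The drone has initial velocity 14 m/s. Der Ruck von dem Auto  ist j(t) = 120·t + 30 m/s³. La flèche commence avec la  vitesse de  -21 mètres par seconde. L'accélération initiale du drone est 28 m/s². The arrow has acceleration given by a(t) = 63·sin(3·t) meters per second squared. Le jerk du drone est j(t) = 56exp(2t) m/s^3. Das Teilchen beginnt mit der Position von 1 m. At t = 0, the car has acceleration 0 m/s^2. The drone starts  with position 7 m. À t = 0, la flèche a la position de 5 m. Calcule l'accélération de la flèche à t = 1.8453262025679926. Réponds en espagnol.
De la ecuación de la aceleración a(t) = 63·sin(3·t), sustituimos t = 1.8453262025679926 para obtener a = -42.8143134213325.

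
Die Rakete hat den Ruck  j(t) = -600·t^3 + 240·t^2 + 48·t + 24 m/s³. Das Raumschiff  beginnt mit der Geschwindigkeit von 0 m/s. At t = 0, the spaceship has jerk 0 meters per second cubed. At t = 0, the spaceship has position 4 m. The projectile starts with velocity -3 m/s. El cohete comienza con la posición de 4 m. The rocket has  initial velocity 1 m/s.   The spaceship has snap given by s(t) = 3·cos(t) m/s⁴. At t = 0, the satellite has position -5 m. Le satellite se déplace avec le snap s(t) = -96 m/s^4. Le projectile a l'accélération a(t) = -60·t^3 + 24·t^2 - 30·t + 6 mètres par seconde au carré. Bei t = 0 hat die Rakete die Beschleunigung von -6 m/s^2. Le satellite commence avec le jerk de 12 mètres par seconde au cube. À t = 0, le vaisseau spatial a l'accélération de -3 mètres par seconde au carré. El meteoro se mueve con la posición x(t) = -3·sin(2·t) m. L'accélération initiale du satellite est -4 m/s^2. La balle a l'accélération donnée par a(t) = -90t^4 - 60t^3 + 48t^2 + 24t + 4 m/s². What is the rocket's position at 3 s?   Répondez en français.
Pour résoudre ceci, nous devons prendre 3 primitives de notre équation du jerk j(t) = -600·t^3 + 240·t^2 + 48·t + 24. En prenant ∫j(t)dt et en appliquant a(0) = -6, nous trouvons a(t) = -150·t^4 + 80·t^3 + 24·t^2 + 24·t - 6. L'intégrale de l'accélération est la vitesse. En utilisant v(0) = 1, nous obtenons v(t) = -30·t^5 + 20·t^4 + 8·t^3 + 12·t^2 - 6·t + 1. L'intégrale de la vitesse est la position. En utilisant x(0) = 4, nous obtenons x(t) = -5·t^6 + 4·t^5 + 2·t^4 + 4·t^3 - 3·t^2 + t + 4. En utilisant x(t) = -5·t^6 + 4·t^5 + 2·t^4 + 4·t^3 - 3·t^2 + t + 4 et en substituant t = 3, nous trouvons x = -2423.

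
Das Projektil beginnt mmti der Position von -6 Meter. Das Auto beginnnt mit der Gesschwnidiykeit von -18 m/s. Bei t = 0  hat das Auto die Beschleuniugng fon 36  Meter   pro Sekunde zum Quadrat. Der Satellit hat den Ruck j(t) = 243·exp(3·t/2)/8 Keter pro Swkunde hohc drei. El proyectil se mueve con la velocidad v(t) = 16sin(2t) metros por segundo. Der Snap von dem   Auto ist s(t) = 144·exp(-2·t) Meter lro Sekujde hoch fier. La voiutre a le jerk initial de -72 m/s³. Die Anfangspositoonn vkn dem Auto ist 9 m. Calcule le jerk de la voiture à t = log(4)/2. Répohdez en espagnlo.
Para resolver esto, necesitamos tomar 1 antiderivada de nuestra ecuación del snap s(t) = 144·exp(-2·t). La antiderivada del snap es la sacudida. Usando j(0) = -72, obtenemos j(t) = -72·exp(-2·t). Tenemos la sacudida j(t) = -72·exp(-2·t). Sustituyendo t = log(4)/2: j(log(4)/2) = -18.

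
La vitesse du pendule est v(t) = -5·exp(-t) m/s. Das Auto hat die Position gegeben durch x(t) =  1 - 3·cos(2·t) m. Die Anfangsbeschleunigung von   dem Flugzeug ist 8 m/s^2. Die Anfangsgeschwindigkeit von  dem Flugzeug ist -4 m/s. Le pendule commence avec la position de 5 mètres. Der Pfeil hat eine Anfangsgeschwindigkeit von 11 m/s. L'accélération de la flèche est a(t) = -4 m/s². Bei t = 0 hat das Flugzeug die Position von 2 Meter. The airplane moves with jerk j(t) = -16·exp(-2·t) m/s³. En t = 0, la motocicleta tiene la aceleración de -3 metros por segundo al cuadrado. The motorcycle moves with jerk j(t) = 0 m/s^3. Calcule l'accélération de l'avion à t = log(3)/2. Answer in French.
En partant du jerk j(t) = -16·exp(-2·t), nous prenons 1 primitive. En prenant ∫j(t)dt et en appliquant a(0) = 8, nous trouvons a(t) = 8·exp(-2·t). De l'équation de l'accélération a(t) = 8·exp(-2·t), nous substituons t = log(3)/2 pour obtenir a = 8/3.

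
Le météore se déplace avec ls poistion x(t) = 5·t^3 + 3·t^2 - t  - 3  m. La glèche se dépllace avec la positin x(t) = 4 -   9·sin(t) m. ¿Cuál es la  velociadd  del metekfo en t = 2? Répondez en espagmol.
Debemos derivar nuestra ecuación de la posición x(t) = 5·t^3 + 3·t^2 - t - 3 1 vez. Derivando la posición, obtenemos la velocidad: v(t) = 15·t^2 + 6·t - 1. Tenemos la velocidad v(t) = 15·t^2 + 6·t - 1. Sustituyendo t = 2: v(2) = 71.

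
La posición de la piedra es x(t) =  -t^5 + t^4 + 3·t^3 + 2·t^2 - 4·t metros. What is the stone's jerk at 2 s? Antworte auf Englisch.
We must differentiate our position equation x(t) = -t^5 + t^4 + 3·t^3 + 2·t^2 - 4·t 3 times. Differentiating position, we get velocity: v(t) = -5·t^4 + 4·t^3 + 9·t^2 + 4·t - 4. Differentiating velocity, we get acceleration: a(t) = -20·t^3 + 12·t^2 + 18·t + 4. The derivative of acceleration gives jerk: j(t) = -60·t^2 + 24·t + 18. From the given jerk equation j(t) = -60·t^2 + 24·t + 18, we substitute t = 2 to get j = -174.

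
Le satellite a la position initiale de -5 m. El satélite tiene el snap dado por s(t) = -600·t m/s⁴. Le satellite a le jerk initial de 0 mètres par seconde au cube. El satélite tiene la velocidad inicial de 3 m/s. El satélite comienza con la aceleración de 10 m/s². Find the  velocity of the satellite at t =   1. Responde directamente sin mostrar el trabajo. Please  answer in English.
At t = 1, v = -12.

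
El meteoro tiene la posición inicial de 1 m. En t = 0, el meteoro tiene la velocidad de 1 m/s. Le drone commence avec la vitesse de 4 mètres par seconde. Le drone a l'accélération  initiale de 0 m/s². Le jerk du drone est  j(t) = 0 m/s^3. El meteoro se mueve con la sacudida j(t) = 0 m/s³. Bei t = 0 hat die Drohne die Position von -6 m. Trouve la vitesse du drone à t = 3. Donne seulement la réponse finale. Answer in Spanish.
En t = 3, v = 4.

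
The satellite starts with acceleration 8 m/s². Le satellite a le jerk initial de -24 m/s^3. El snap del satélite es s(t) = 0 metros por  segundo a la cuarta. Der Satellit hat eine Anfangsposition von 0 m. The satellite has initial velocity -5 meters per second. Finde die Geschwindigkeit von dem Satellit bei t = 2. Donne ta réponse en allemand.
Um dies zu lösen, müssen wir 3 Integrale unserer Gleichung für den Snap s(t) = 0 finden. Das Integral von dem Snap ist der Ruck. Mit j(0) = -24 erhalten wir j(t) = -24. Mit ∫j(t)dt und Anwendung von a(0) = 8, finden wir a(t) = 8 - 24·t. Mit ∫a(t)dt und Anwendung von v(0) = -5, finden wir v(t) = -12·t^2 + 8·t - 5. Wir haben die Geschwindigkeit v(t) = -12·t^2 + 8·t - 5. Durch Einsetzen von t = 2: v(2) = -37.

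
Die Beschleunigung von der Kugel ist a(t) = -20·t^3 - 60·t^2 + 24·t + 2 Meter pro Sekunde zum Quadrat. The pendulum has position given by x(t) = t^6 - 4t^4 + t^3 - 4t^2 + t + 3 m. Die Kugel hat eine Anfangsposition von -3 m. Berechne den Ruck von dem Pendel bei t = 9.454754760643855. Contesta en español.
Debemos derivar nuestra ecuación de la posición x(t) = t^6 - 4·t^4 + t^3 - 4·t^2 + t + 3 3 veces. La derivada de la posición da la velocidad: v(t) = 6·t^5 - 16·t^3 + 3·t^2 - 8·t + 1. Derivando la velocidad, obtenemos la aceleración: a(t) = 30·t^4 - 48·t^2 + 6·t - 8. Tomando d/dt de a(t), encontramos j(t) = 120·t^3 - 96·t + 6. Tenemos la sacudida j(t) = 120·t^3 - 96·t + 6. Sustituyendo t = 9.454754760643855: j(9.454754760643855) = 100520.315791902.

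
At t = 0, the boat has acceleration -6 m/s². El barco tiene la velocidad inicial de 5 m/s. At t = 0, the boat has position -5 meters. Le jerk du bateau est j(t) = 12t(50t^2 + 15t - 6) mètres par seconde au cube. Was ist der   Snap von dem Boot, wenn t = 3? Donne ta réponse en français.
En partant du jerk j(t) = 12·t·(50·t^2 + 15·t - 6), nous prenons 1 dérivée. En prenant d/dt de j(t), nous trouvons s(t) = 600·t^2 + 12·t·(100·t + 15) + 180·t - 72. En utilisant s(t) = 600·t^2 + 12·t·(100·t + 15) + 180·t - 72 et en substituant t = 3, nous trouvons s = 17208.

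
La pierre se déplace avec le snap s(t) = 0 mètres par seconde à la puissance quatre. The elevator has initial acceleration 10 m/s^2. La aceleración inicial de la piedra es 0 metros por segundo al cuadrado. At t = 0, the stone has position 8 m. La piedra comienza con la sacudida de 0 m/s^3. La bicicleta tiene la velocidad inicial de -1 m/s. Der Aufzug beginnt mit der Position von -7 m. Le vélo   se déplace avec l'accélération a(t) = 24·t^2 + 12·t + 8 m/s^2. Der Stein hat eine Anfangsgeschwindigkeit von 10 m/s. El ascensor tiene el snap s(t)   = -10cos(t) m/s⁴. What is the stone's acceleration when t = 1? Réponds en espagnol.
Partiendo del snap s(t) = 0, tomamos 2 integrales. Tomando ∫s(t)dt y aplicando j(0) = 0, encontramos j(t) = 0. Tomando ∫j(t)dt y aplicando a(0) = 0, encontramos a(t) = 0. Usando a(t) = 0 y sustituyendo t = 1, encontramos a = 0.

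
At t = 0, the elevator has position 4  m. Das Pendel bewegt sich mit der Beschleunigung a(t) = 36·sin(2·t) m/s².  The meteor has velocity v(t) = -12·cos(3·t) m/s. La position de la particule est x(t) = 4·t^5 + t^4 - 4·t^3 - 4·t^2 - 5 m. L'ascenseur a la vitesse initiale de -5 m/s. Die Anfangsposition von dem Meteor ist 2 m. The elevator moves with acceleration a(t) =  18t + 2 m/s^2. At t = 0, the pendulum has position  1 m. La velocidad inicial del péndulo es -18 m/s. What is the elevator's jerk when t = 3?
Starting from acceleration a(t) = 18·t + 2, we take 1 derivative. The derivative of acceleration gives jerk: j(t) = 18. Using j(t) = 18 and substituting t = 3, we find j = 18.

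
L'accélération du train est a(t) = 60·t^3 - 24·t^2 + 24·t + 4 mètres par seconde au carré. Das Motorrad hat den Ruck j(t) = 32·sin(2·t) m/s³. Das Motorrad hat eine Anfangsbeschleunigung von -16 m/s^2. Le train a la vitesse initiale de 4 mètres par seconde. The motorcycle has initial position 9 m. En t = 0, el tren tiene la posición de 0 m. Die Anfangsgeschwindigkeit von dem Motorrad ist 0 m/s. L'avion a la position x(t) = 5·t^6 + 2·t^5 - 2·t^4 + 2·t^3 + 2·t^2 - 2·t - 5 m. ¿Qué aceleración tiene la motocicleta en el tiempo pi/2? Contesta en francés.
Nous devons trouver l'intégrale de notre équation du jerk j(t) = 32·sin(2·t) 1 fois. La primitive du jerk, avec a(0) = -16, donne l'accélération: a(t) = -16·cos(2·t). En utilisant a(t) = -16·cos(2·t) et en substituant t = pi/2, nous trouvons a = 16.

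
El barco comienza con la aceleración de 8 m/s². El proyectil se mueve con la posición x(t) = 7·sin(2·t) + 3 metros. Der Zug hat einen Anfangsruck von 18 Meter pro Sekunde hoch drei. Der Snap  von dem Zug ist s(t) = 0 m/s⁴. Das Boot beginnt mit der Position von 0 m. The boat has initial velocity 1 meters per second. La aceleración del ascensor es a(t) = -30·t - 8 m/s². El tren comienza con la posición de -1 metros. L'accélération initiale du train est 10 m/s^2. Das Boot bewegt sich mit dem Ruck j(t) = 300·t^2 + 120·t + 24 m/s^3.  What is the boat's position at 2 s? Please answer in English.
Starting from jerk j(t) = 300·t^2 + 120·t + 24, we take 3 antiderivatives. The integral of jerk, with a(0) = 8, gives acceleration: a(t) = 100·t^3 + 60·t^2 + 24·t + 8. Finding the antiderivative of a(t) and using v(0) = 1: v(t) = 25·t^4 + 20·t^3 + 12·t^2 + 8·t + 1. Finding the integral of v(t) and using x(0) = 0: x(t) = 5·t^5 + 5·t^4 + 4·t^3 + 4·t^2 + t. Using x(t) = 5·t^5 + 5·t^4 + 4·t^3 + 4·t^2 + t and substituting t = 2, we find x = 290.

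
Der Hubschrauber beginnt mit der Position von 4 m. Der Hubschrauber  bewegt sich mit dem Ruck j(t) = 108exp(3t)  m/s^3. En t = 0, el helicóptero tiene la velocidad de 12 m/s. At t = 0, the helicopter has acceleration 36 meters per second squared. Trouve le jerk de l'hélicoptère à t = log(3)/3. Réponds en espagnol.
Tenemos la sacudida j(t) = 108·exp(3·t). Sustituyendo t = log(3)/3: j(log(3)/3) = 324.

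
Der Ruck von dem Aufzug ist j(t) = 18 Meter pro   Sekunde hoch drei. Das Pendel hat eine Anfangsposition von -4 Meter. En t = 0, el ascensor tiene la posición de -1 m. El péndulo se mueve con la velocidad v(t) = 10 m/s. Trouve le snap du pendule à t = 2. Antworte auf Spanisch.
Debemos derivar nuestra ecuación de la velocidad v(t) = 10 3 veces. Tomando d/dt de v(t), encontramos a(t) = 0. La derivada de la aceleración da la sacudida: j(t) = 0. Derivando la sacudida, obtenemos el snap: s(t) = 0. Tenemos el snap s(t) = 0. Sustituyendo t = 2: s(2) = 0.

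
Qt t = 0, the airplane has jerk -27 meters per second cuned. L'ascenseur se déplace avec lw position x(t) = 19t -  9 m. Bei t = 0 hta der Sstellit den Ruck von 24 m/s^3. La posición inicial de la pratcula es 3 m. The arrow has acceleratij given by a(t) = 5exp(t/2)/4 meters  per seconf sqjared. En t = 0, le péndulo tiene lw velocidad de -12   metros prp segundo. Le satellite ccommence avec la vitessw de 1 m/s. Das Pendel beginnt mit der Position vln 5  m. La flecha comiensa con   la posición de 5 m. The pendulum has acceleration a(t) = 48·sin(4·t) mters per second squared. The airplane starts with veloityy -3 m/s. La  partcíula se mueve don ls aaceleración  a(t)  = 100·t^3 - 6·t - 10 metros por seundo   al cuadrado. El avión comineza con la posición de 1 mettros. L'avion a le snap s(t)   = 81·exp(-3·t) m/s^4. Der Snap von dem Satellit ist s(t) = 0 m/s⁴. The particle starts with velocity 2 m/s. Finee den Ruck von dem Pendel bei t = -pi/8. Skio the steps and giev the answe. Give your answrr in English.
At t = -pi/8, j = 0.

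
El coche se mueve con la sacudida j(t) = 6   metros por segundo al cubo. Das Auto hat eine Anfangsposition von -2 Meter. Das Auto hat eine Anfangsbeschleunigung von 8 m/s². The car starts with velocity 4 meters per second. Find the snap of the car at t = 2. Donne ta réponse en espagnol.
Partiendo de la sacudida j(t) = 6, tomamos 1 derivada. Tomando d/dt de j(t), encontramos s(t) = 0. Usando s(t) = 0 y sustituyendo t = 2, encontramos s = 0.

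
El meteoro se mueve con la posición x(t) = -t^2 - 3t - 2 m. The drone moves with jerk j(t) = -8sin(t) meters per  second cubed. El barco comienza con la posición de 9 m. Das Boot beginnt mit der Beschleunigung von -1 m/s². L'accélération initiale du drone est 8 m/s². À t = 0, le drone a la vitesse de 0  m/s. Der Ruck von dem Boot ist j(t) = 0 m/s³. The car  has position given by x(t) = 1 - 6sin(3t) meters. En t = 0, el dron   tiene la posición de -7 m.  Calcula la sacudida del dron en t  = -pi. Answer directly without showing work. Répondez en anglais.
At t = -pi, j = 0.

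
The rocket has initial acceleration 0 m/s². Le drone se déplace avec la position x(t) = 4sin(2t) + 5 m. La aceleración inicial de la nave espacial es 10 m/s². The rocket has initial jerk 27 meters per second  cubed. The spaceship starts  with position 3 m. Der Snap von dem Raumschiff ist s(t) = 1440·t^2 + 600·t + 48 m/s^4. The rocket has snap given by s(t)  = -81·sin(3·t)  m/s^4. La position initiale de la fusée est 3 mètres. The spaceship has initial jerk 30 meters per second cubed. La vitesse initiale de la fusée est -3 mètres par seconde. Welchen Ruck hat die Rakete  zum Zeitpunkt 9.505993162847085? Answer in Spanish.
Para resolver esto, necesitamos tomar 1 antiderivada de nuestra ecuación del snap s(t) = -81·sin(3·t). Tomando ∫s(t)dt y aplicando j(0) = 27, encontramos j(t) = 27·cos(3·t). De la ecuación de la sacudida j(t) = 27·cos(3·t), sustituimos t = 9.505993162847085 para obtener j = -26.2025536998229.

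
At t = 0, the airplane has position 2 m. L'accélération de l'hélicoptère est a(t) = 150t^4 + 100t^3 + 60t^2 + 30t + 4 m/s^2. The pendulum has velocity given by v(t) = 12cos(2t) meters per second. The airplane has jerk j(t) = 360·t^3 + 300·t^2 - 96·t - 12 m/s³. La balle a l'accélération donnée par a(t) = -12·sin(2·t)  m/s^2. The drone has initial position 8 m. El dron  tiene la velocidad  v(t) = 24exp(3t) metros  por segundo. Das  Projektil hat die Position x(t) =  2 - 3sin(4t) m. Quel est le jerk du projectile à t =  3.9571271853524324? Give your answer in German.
Ausgehend von der Position x(t) = 2 - 3·sin(4·t), nehmen wir 3 Ableitungen. Mit d/dt von x(t) finden wir v(t) = -12·cos(4·t). Mit d/dt von v(t) finden wir a(t) = 48·sin(4·t). Mit d/dt von a(t) finden wir j(t) = 192·cos(4·t). Wir haben den Ruck j(t) = 192·cos(4·t). Durch Einsetzen von t = 3.9571271853524324: j(3.9571271853524324) = -190.606692158269.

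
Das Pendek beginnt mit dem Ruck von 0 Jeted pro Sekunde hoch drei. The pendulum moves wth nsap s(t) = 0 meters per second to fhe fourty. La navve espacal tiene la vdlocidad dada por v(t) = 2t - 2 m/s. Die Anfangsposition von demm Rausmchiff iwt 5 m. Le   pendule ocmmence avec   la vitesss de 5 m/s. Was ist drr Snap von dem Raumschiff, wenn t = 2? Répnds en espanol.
Debemos derivar nuestra ecuación de la velocidad v(t) = 2·t - 2 3 veces. La derivada de la velocidad da la aceleración: a(t) = 2. La derivada de la aceleración da la sacudida: j(t) = 0. Derivando la sacudida, obtenemos el snap: s(t) = 0. Tenemos el snap s(t) = 0. Sustituyendo t = 2: s(2) = 0.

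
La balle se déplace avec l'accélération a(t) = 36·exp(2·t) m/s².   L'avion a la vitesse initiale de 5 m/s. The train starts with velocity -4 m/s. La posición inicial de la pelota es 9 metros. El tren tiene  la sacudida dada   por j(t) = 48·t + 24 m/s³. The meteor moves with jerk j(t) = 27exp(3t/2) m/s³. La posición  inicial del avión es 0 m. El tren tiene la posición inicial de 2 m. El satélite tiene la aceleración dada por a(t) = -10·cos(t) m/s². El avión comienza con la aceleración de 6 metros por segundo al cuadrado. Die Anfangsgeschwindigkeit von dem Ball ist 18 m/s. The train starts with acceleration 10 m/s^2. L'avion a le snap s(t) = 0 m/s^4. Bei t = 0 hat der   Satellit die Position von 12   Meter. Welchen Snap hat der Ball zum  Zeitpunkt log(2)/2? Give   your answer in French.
En partant de l'accélération a(t) = 36·exp(2·t), nous prenons 2 dérivées. La dérivée de l'accélération donne le jerk: j(t) = 72·exp(2·t). En dérivant le jerk, nous obtenons le snap: s(t) = 144·exp(2·t). En utilisant s(t) = 144·exp(2·t) et en substituant t = log(2)/2, nous trouvons s = 288.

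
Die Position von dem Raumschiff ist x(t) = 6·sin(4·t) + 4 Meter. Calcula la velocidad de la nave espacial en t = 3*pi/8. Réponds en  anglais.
Starting from position x(t) = 6·sin(4·t) + 4, we take 1 derivative. Differentiating position, we get velocity: v(t) = 24·cos(4·t). From the given velocity equation v(t) = 24·cos(4·t), we substitute t = 3*pi/8 to get v = 0.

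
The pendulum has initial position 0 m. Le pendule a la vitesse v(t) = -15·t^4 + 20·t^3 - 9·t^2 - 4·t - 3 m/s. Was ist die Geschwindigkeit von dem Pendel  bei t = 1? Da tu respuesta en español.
Usando v(t) = -15·t^4 + 20·t^3 - 9·t^2 - 4·t - 3 y sustituyendo t = 1, encontramos v = -11.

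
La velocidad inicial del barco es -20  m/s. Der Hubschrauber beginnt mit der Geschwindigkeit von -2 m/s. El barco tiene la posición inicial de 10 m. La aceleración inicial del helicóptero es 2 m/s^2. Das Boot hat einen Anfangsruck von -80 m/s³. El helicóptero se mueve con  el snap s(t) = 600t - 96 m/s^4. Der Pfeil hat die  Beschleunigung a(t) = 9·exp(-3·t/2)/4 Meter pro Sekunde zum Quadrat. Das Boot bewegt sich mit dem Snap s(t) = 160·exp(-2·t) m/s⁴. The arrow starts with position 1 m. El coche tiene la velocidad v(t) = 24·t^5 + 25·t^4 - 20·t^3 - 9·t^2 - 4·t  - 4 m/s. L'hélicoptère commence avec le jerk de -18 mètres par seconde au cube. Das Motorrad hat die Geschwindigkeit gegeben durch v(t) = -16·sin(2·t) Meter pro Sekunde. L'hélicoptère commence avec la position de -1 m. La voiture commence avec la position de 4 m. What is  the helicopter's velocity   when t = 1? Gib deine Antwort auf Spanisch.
Debemos encontrar la antiderivada de nuestra ecuación del snap s(t) = 600·t - 96 3 veces. Tomando ∫s(t)dt y aplicando j(0) = -18, encontramos j(t) = 300·t^2 - 96·t - 18. La integral de la sacudida es la aceleración. Usando a(0) = 2, obtenemos a(t) = 100·t^3 - 48·t^2 - 18·t + 2. La integral de la aceleración, con v(0) = -2, da la velocidad: v(t) = 25·t^4 - 16·t^3 - 9·t^2 + 2·t - 2. Usando v(t) = 25·t^4 - 16·t^3 - 9·t^2 + 2·t - 2 y sustituyendo t = 1, encontramos v = 0.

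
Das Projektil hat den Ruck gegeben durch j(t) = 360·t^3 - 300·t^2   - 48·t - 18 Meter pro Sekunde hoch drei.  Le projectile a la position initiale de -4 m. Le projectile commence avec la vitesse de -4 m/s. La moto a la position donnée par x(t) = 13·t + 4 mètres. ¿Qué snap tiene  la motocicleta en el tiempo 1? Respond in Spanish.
Para resolver esto, necesitamos tomar 4 derivadas de nuestra ecuación de la posición x(t) = 13·t + 4. Tomando d/dt de x(t), encontramos v(t) = 13. Tomando d/dt de v(t), encontramos a(t) = 0. Derivando la aceleración, obtenemos la sacudida: j(t) = 0. Derivando la sacudida, obtenemos el snap: s(t) = 0. Usando s(t) = 0 y sustituyendo t = 1, encontramos s = 0.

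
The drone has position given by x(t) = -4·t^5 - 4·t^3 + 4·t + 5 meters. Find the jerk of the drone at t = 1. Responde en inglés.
We must differentiate our position equation x(t) = -4·t^5 - 4·t^3 + 4·t + 5 3 times. The derivative of position gives velocity: v(t) = -20·t^4 - 12·t^2 + 4. Taking d/dt of v(t), we find a(t) = -80·t^3 - 24·t. Differentiating acceleration, we get jerk: j(t) = -240·t^2 - 24. From the given jerk equation j(t) = -240·t^2 - 24, we substitute t = 1 to get j = -264.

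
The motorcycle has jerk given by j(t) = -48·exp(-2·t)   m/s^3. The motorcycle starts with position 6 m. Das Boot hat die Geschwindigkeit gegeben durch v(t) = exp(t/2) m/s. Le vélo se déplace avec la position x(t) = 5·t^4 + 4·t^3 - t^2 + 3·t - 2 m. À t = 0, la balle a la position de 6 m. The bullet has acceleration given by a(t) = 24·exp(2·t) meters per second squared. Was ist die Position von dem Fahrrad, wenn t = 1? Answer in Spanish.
De la ecuación de la posición x(t) = 5·t^4 + 4·t^3 - t^2 + 3·t - 2, sustituimos t = 1 para obtener x = 9.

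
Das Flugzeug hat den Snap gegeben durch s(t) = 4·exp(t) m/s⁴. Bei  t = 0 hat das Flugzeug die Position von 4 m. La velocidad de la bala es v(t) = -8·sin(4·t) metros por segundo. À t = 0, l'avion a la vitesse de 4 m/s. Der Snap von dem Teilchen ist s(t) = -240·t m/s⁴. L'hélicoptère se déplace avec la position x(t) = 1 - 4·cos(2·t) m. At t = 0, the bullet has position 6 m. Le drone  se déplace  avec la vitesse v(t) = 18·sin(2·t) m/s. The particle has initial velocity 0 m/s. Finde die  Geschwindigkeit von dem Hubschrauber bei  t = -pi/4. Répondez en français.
En partant de la position x(t) = 1 - 4·cos(2·t), nous prenons 1 dérivée. En prenant d/dt de x(t), nous trouvons v(t) = 8·sin(2·t). Nous avons la vitesse v(t) = 8·sin(2·t). En substituant t = -pi/4: v(-pi/4) = -8.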